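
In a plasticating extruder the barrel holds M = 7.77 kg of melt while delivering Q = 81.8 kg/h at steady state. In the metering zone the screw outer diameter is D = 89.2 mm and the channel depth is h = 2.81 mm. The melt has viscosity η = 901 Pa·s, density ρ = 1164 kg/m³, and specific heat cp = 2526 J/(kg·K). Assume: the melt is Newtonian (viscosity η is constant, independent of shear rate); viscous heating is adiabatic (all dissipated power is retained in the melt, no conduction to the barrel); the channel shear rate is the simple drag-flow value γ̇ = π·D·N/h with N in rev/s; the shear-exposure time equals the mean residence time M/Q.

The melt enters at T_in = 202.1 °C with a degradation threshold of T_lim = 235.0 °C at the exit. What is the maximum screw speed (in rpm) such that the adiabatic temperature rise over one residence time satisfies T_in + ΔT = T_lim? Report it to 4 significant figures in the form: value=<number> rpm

Convert throughput: Q = 81.8 kg/h = 81.8/3600 = 0.0227222 kg/s
t_res = M / Q_s = 7.77 ÷ 0.0227222 = 341.956 s
Convert to metres: D = 0.0892 m, h = 0.00281 m
ΔT_a = T_lim − T_in = 235.0 − 202.1 = 32.9 K
Invert ΔT = ηγ̇²t_res/(ρcp) for γ̇: γ̇_max² = ΔT_a ρ cp / (η t_res) = 32.9·1164·2526 / (901·341.956) = 313.969 s⁻²
γ̇_max = √313.969 = 17.7192 s⁻¹
Solve γ̇ = πDN/h for N: N_max = γ̇_max·h/(π·D) = 17.7192 × 0.00281 / (π × 0.0892) = 0.177679 rev/s = 10.6607 rpm

value=10.66 rpm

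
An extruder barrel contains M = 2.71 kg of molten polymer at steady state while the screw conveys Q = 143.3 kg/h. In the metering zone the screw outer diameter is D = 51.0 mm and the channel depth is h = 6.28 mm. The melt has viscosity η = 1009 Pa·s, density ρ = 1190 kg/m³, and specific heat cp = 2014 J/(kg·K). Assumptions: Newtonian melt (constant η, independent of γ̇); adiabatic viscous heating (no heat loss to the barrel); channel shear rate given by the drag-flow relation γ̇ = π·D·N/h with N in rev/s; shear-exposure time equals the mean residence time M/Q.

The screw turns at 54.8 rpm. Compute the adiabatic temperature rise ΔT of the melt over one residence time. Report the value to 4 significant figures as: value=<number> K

value=15.56 K

Throughput in SI: Q_s = 143.3 kg/h ÷ 3600 s/h = 0.0398056 kg/s
t_res = M / Q_s = 2.71 / 0.0398056 = 68.0809 s
D = 51.0 mm = 0.051 m;  h = 6.28 mm = 0.00628 m;  N = 54.8 rpm / 60 = 0.913333 rev/s
Shear rate: γ̇ = πDN/h = π·0.051·0.913333/0.00628 = 23.3018 s⁻¹
ΔT = η·γ̇²·t_res / (ρ·cp) = 1009 · (23.3018)² · 68.0809 / (1190 · 2014) = 15.5629 K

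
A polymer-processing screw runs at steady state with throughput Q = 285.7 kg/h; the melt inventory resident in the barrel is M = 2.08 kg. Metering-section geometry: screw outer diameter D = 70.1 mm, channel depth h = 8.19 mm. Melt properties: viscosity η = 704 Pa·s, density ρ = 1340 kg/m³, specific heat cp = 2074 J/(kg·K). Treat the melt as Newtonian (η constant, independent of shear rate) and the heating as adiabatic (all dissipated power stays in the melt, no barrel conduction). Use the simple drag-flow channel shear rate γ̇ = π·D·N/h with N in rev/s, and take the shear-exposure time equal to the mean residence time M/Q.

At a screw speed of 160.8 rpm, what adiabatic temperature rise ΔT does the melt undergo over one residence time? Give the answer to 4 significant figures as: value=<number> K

value=34.48 K

Throughput in SI: Q_s = 285.7 kg/h ÷ 3600 s/h = 0.0793611 kg/s
t_res = M / Q_s = 2.08 ÷ 0.0793611 = 26.2093 s
Geometry in metres: D = 70.1 mm → 0.0701 m, h = 8.19 mm → 0.00819 m; screw speed N = 160.8 rpm = 2.68 rev/s
γ̇ = π D N / h = (π)(0.0701)(2.68) / 0.00819 = 72.0641 s⁻¹
ΔT = η·γ̇²·t_res / (ρ·cp) = 704 · (72.0641)² · 26.2093 / (1340 · 2074) = 34.4788 K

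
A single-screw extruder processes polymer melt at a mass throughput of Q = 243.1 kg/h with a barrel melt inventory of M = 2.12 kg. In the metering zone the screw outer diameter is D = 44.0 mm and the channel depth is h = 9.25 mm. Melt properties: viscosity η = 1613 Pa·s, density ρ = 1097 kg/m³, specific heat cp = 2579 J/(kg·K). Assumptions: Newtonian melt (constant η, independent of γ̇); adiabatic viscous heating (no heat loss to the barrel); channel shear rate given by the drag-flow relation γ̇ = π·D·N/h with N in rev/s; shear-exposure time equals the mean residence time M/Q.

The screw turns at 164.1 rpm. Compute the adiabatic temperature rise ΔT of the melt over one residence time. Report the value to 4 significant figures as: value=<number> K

value=29.90 K

Q_s = Q / 3600 = 243.1 / 3600 = 0.0675278 kg/s
Mean residence time: t_res = M/Q_s = 2.12 kg / 0.0675278 kg/s = 31.3945 s
D = 44.0 mm = 0.044 m;  h = 9.25 mm = 0.00925 m;  N = 164.1 rpm / 60 = 2.735 rev/s
γ̇ = π·D·N / h = π · 0.044 · 2.735 / 0.00925 = 40.8713 s⁻¹
Adiabatic rise: ΔT = η γ̇² t_res / (ρ cp) = 1613·(40.8713)²·31.3945 / (1097·2579) = 29.8996 K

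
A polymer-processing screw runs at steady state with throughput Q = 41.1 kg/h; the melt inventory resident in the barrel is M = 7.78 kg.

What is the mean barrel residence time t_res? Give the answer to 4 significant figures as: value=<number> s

Convert throughput: Q = 41.1 kg/h = 41.1/3600 = 0.0114167 kg/s
t_res = M / Q_s = 7.78 ÷ 0.0114167 = 681.46 s

value=681.5 s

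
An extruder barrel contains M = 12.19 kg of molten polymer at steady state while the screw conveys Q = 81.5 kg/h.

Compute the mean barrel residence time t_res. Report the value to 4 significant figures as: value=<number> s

value=538.5 s

Throughput in SI: Q_s = 81.5 kg/h ÷ 3600 s/h = 0.0226389 kg/s
Mean residence time: t_res = M/Q_s = 12.19 kg / 0.0226389 kg/s = 538.454 s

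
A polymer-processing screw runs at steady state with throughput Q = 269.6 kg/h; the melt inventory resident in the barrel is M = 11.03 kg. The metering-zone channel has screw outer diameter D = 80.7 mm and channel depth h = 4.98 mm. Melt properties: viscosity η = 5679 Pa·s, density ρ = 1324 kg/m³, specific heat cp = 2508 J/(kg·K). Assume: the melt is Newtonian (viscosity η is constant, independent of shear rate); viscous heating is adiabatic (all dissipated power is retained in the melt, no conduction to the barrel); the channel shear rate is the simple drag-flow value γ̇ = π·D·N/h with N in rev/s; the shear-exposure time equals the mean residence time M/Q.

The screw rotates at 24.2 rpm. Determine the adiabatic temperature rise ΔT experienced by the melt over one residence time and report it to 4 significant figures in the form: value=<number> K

Throughput in SI: Q_s = 269.6 kg/h ÷ 3600 s/h = 0.0748889 kg/s
t_res = M / Q_s = 11.03 ÷ 0.0748889 = 147.285 s
Geometry in metres: D = 80.7 mm → 0.0807 m, h = 4.98 mm → 0.00498 m; screw speed N = 24.2 rpm = 0.403333 rev/s
γ̇ = π D N / h = (π)(0.0807)(0.403333) / 0.00498 = 20.5333 s⁻¹
ΔT = η·γ̇²·t_res / (ρ·cp) = 5679 · (20.5333)² · 147.285 / (1324 · 2508) = 106.202 K

value=106.2 K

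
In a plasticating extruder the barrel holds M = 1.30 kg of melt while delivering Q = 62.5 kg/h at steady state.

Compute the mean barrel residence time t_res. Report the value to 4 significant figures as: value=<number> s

value=74.88 s

Throughput in SI: Q_s = 62.5 kg/h ÷ 3600 s/h = 0.0173611 kg/s
t_res = M / Q_s = 1.30 ÷ 0.0173611 = 74.88 s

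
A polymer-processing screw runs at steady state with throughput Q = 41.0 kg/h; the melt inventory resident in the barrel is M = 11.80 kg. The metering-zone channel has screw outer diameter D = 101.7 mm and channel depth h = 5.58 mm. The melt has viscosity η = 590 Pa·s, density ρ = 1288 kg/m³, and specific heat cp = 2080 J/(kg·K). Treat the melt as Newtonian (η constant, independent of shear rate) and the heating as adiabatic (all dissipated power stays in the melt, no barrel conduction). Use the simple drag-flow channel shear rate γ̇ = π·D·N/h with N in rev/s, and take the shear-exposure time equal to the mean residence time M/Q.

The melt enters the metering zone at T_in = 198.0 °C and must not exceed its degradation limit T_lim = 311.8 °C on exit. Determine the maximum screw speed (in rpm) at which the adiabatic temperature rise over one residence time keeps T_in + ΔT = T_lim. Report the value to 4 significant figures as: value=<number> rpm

Q_s = Q / 3600 = 41.0 / 3600 = 0.0113889 kg/s
Mean residence time: t_res = M/Q_s = 11.80 kg / 0.0113889 kg/s = 1036.1 s
Convert to metres: D = 0.1017 m, h = 0.00558 m
ΔT_a = T_lim − T_in = 311.8 − 198.0 = 113.8 K
γ̇_max² = ΔT_a·ρ·cp/(η·t_res) = 113.8·1288·2080/(590·1036.1) = 498.734 s⁻²
Take the square root: γ̇_max = √(498.734) = 22.3323 s⁻¹
Solve γ̇ = πDN/h for N: N_max = γ̇_max·h/(π·D) = 22.3323 × 0.00558 / (π × 0.1017) = 0.39003 rev/s = 23.4018 rpm

value=23.40 rpm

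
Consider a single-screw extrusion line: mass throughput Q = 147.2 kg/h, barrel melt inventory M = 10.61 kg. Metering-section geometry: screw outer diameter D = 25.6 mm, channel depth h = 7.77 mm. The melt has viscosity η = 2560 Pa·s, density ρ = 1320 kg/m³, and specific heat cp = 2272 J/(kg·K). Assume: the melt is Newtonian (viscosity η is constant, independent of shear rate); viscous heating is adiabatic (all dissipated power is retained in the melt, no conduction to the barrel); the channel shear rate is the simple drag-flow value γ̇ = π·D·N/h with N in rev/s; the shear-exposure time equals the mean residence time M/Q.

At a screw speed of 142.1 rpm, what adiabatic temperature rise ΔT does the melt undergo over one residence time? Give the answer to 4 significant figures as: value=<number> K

value=133.1 K

Convert throughput: Q = 147.2 kg/h = 147.2/3600 = 0.0408889 kg/s
Mean residence time: t_res = M/Q_s = 10.61 kg / 0.0408889 kg/s = 259.484 s
Convert to SI: D = 0.0256 m, h = 0.00777 m, N = 142.1/60 = 2.36833 rev/s
γ̇ = π·D·N / h = π · 0.0256 · 2.36833 / 0.00777 = 24.5139 s⁻¹
ΔT = η·γ̇²·t_res / (ρ·cp) = 2560 · (24.5139)² · 259.484 / (1320 · 2272) = 133.104 K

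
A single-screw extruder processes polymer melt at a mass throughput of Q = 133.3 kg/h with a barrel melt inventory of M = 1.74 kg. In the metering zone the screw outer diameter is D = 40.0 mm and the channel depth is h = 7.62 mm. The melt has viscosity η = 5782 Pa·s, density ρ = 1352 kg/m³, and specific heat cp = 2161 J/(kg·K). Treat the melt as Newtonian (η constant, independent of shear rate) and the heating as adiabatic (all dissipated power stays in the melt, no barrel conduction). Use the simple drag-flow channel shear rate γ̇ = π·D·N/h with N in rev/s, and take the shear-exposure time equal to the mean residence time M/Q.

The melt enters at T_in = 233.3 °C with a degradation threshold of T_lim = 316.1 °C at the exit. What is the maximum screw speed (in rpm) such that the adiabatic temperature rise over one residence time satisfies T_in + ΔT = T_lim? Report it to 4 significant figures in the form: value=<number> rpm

Q_s = Q / 3600 = 133.3 / 3600 = 0.0370278 kg/s
t_res = M / Q_s = 1.74 / 0.0370278 = 46.9917 s
Convert to metres: D = 0.04 m, h = 0.00762 m
ΔT_a = T_lim − T_in = 316.1 − 233.3 = 82.8 K
γ̇_max² = ΔT_a·ρ·cp / (η·t_res) = [82.8 × 1352 × 2161] / [5782 × 46.9917] = 890.353 s⁻²
Take the square root: γ̇_max = √(890.353) = 29.8388 s⁻¹
N_max = γ̇_max·h / (π·D) = 29.8388 · 0.00762 / (π · 0.04) = 1.80936 rev/s = 108.562 rpm

value=108.6 rpm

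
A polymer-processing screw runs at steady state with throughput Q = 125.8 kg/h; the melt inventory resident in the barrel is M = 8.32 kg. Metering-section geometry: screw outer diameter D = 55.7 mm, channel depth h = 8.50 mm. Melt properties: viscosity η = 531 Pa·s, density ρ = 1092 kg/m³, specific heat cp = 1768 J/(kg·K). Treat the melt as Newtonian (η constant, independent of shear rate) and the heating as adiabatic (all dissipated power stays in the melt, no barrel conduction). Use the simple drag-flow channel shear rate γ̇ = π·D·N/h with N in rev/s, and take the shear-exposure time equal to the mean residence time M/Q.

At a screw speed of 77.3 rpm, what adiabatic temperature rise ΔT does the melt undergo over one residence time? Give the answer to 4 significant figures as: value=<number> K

value=46.06 K

Convert throughput: Q = 125.8 kg/h = 125.8/3600 = 0.0349444 kg/s
Mean residence time: t_res = M/Q_s = 8.32 kg / 0.0349444 kg/s = 238.092 s
Geometry in metres: D = 55.7 mm → 0.0557 m, h = 8.50 mm → 0.0085 m; screw speed N = 77.3 rpm = 1.28833 rev/s
γ̇ = π D N / h = (π)(0.0557)(1.28833) / 0.0085 = 26.5225 s⁻¹
Adiabatic rise: ΔT = η γ̇² t_res / (ρ cp) = 531·(26.5225)²·238.092 / (1092·1768) = 46.0642 K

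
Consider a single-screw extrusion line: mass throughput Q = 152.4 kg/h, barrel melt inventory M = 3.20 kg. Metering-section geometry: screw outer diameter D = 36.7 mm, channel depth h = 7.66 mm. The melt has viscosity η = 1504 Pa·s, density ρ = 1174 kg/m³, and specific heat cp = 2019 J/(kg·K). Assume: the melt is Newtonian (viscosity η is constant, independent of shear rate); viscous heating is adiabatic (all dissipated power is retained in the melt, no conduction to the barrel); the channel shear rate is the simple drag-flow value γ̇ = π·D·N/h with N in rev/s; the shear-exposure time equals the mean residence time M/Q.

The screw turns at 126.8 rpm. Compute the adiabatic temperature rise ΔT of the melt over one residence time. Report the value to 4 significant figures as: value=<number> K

Q_s = Q / 3600 = 152.4 / 3600 = 0.0423333 kg/s
Mean residence time: t_res = M/Q_s = 3.20 kg / 0.0423333 kg/s = 75.5906 s
Geometry in metres: D = 36.7 mm → 0.0367 m, h = 7.66 mm → 0.00766 m; screw speed N = 126.8 rpm = 2.11333 rev/s
γ̇ = π D N / h = (π)(0.0367)(2.11333) / 0.00766 = 31.8094 s⁻¹
Adiabatic rise: ΔT = η γ̇² t_res / (ρ cp) = 1504·(31.8094)²·75.5906 / (1174·2019) = 48.5312 K

value=48.53 K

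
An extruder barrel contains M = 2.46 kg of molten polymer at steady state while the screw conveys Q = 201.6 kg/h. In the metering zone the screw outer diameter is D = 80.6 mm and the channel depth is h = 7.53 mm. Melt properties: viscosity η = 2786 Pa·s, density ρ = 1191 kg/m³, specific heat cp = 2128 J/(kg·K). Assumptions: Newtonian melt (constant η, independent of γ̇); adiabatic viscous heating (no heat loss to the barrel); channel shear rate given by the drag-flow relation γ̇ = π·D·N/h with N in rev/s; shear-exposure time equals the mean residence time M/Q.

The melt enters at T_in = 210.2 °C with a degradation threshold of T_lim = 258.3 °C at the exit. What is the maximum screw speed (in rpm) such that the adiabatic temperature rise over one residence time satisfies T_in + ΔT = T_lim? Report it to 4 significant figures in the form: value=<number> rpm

Convert throughput: Q = 201.6 kg/h = 201.6/3600 = 0.056 kg/s
t_res = M / Q_s = 2.46 ÷ 0.056 = 43.9286 s
Geometry in SI: D = 80.6 mm → 0.0806 m, h = 7.53 mm → 0.00753 m
ΔT_a = T_lim − T_in = 258.3 − 210.2 = 48.1 K
γ̇_max² = ΔT_a·ρ·cp / (η·t_res) = [48.1 × 1191 × 2128] / [2786 × 43.9286] = 996.094 s⁻²
Take the square root: γ̇_max = √(996.094) = 31.561 s⁻¹
Solve γ̇ = πDN/h for N: N_max = γ̇_max·h/(π·D) = 31.561 × 0.00753 / (π × 0.0806) = 0.938556 rev/s = 56.3134 rpm

value=56.31 rpm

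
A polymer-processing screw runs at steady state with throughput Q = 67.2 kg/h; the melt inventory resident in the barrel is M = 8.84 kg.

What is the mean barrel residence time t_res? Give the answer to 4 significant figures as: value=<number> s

Convert throughput: Q = 67.2 kg/h = 67.2/3600 = 0.0186667 kg/s
Mean residence time: t_res = M/Q_s = 8.84 kg / 0.0186667 kg/s = 473.571 s

value=473.6 s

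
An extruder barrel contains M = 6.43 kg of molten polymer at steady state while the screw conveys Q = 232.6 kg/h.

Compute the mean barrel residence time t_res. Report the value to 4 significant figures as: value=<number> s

Q_s = Q / 3600 = 232.6 / 3600 = 0.0646111 kg/s
Mean residence time: t_res = M/Q_s = 6.43 kg / 0.0646111 kg/s = 99.5185 s

value=99.52 s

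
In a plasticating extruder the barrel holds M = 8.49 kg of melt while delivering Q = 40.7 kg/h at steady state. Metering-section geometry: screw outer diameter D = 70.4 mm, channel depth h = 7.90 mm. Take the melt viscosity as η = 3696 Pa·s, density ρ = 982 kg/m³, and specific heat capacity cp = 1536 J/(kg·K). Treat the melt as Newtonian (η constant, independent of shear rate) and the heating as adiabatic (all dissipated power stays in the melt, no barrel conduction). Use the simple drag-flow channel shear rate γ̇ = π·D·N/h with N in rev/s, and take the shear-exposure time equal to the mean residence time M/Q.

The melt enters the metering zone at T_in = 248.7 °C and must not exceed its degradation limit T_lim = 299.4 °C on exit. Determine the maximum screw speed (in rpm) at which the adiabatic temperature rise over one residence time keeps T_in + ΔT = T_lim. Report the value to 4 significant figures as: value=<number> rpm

value=11.25 rpm

Convert throughput: Q = 40.7 kg/h = 40.7/3600 = 0.0113056 kg/s
t_res = M / Q_s = 8.49 / 0.0113056 = 750.958 s
D = 70.4 mm = 0.0704 m;  h = 7.90 mm = 0.0079 m
Allowable rise: ΔT_a = T_lim − T_in = 299.4 − 248.7 = 50.7 K
γ̇_max² = ΔT_a·ρ·cp/(η·t_res) = 50.7·982·1536/(3696·750.958) = 27.5526 s⁻²
γ̇_max = sqrt(27.5526) = 5.24906 s⁻¹
Solve γ̇ = πDN/h for N: N_max = γ̇_max·h/(π·D) = 5.24906 × 0.0079 / (π × 0.0704) = 0.187493 rev/s = 11.2496 rpm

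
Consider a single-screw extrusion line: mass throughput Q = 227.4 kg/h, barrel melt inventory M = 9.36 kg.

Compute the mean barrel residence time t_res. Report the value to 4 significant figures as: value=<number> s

value=148.2 s

Throughput in SI: Q_s = 227.4 kg/h ÷ 3600 s/h = 0.0631667 kg/s
t_res = M / Q_s = 9.36 / 0.0631667 = 148.179 s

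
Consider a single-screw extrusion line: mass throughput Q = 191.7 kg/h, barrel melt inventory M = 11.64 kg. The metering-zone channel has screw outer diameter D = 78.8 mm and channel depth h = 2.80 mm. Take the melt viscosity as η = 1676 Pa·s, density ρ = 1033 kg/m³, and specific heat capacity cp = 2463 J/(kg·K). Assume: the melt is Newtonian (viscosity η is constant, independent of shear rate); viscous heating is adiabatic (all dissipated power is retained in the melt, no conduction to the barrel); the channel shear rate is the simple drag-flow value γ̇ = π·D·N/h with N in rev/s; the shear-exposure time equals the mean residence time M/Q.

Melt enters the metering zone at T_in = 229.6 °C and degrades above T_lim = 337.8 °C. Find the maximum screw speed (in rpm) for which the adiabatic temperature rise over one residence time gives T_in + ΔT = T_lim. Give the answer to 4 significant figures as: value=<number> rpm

value=18.60 rpm

Q_s = Q / 3600 = 191.7 / 3600 = 0.05325 kg/s
t_res = M / Q_s = 11.64 / 0.05325 = 218.592 s
D = 78.8 mm = 0.0788 m;  h = 2.80 mm = 0.0028 m
ΔT_a = T_lim − T_in = 337.8 °C − 229.6 °C = 108.2 K
Invert ΔT = ηγ̇²t_res/(ρcp) for γ̇: γ̇_max² = ΔT_a ρ cp / (η t_res) = 108.2·1033·2463 / (1676·218.592) = 751.423 s⁻²
γ̇_max = sqrt(751.423) = 27.4121 s⁻¹
Solve γ̇ = πDN/h for N: N_max = γ̇_max·h/(π·D) = 27.4121 × 0.0028 / (π × 0.0788) = 0.310045 rev/s = 18.6027 rpm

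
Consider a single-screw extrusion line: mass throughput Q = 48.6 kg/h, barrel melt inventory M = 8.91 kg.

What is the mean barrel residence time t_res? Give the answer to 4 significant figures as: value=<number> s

value=660.0 s

Convert throughput: Q = 48.6 kg/h = 48.6/3600 = 0.0135 kg/s
t_res = M / Q_s = 8.91 ÷ 0.0135 = 660 s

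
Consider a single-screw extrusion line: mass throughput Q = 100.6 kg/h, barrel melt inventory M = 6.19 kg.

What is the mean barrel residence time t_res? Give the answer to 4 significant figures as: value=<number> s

value=221.5 s

Throughput in SI: Q_s = 100.6 kg/h ÷ 3600 s/h = 0.0279444 kg/s
t_res = M / Q_s = 6.19 / 0.0279444 = 221.511 s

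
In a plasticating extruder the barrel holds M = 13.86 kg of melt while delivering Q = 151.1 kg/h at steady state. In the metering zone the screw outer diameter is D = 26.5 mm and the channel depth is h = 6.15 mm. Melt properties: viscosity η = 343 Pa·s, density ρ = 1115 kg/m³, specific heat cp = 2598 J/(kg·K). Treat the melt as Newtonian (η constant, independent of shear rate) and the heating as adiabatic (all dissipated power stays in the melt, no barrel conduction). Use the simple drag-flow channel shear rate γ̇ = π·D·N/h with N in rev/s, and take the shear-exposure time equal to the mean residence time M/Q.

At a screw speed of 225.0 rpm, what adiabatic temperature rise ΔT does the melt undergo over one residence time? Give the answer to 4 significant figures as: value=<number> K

value=100.8 K

Q_s = Q / 3600 = 151.1 / 3600 = 0.0419722 kg/s
t_res = M / Q_s = 13.86 / 0.0419722 = 330.218 s
D = 26.5 mm = 0.0265 m;  h = 6.15 mm = 0.00615 m;  N = 225.0 rpm / 60 = 3.75 rev/s
Shear rate: γ̇ = πDN/h = π·0.0265·3.75/0.00615 = 50.7635 s⁻¹
ΔT = η·γ̇²·t_res/(ρ·cp) = [343 × 50.7635² × 330.218] / [1115 × 2598] = 100.759 K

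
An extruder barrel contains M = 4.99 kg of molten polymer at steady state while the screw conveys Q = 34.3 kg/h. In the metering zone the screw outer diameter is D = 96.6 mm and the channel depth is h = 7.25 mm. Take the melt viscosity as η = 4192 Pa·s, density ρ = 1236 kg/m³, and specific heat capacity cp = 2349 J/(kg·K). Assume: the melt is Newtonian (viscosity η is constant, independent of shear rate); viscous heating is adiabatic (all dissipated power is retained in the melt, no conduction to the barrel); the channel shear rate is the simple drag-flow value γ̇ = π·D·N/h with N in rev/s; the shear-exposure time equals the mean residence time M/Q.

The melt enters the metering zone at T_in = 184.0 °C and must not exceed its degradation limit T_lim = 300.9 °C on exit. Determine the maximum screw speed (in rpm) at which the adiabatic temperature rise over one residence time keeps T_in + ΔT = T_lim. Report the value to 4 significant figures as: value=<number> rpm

Convert throughput: Q = 34.3 kg/h = 34.3/3600 = 0.00952778 kg/s
t_res = M / Q_s = 4.99 ÷ 0.00952778 = 523.732 s
Convert to metres: D = 0.0966 m, h = 0.00725 m
ΔT_a = T_lim − T_in = 300.9 − 184.0 = 116.9 K
γ̇_max² = ΔT_a·ρ·cp/(η·t_res) = 116.9·1236·2349/(4192·523.732) = 154.592 s⁻²
γ̇_max = √154.592 = 12.4335 s⁻¹
N_max = γ̇_max h / (πD) = 12.4335·0.00725/(π·0.0966) = 0.297032 rev/s → ×60 = 17.8219 rpm

value=17.82 rpm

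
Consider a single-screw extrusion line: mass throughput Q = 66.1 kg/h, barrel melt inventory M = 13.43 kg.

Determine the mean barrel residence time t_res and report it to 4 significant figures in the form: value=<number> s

value=731.4 s

Q_s = Q / 3600 = 66.1 / 3600 = 0.0183611 kg/s
Mean residence time: t_res = M/Q_s = 13.43 kg / 0.0183611 kg/s = 731.437 s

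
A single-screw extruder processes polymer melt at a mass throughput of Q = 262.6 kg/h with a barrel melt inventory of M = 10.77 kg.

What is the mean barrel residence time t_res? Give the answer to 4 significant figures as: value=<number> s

Convert throughput: Q = 262.6 kg/h = 262.6/3600 = 0.0729444 kg/s
t_res = M / Q_s = 10.77 ÷ 0.0729444 = 147.647 s

value=147.6 s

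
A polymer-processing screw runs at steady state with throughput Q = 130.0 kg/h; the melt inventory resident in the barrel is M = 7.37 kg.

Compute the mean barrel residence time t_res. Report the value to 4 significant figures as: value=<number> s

Convert throughput: Q = 130.0 kg/h = 130.0/3600 = 0.0361111 kg/s
Mean residence time: t_res = M/Q_s = 7.37 kg / 0.0361111 kg/s = 204.092 s

value=204.1 s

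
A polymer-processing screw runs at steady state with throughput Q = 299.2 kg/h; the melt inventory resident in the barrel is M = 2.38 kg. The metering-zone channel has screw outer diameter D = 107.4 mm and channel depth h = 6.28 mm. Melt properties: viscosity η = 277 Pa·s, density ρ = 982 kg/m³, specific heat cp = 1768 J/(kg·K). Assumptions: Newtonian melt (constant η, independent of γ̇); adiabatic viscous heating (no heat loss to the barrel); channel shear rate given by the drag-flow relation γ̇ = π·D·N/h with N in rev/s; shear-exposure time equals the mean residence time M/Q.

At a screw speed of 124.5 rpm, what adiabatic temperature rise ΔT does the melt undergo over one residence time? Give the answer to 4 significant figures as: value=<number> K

value=56.78 K

Throughput in SI: Q_s = 299.2 kg/h ÷ 3600 s/h = 0.0831111 kg/s
t_res = M / Q_s = 2.38 ÷ 0.0831111 = 28.6364 s
Convert to SI: D = 0.1074 m, h = 0.00628 m, N = 124.5/60 = 2.075 rev/s
Shear rate: γ̇ = πDN/h = π·0.1074·2.075/0.00628 = 111.484 s⁻¹
ΔT = η·γ̇²·t_res / (ρ·cp) = 277 · (111.484)² · 28.6364 / (982 · 1768) = 56.7844 K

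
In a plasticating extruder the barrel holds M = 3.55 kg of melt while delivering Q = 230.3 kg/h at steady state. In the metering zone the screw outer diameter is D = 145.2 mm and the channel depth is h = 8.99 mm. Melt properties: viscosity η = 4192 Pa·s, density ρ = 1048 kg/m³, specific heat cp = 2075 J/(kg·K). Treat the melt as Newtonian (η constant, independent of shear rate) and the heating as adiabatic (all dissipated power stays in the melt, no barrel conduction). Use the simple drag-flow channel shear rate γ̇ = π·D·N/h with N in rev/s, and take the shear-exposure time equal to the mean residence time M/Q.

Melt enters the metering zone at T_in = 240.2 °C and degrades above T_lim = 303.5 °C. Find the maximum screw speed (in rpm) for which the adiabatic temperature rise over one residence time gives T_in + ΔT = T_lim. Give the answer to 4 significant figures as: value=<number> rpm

Throughput in SI: Q_s = 230.3 kg/h ÷ 3600 s/h = 0.0639722 kg/s
t_res = M / Q_s = 3.55 / 0.0639722 = 55.4928 s
Geometry in SI: D = 145.2 mm → 0.1452 m, h = 8.99 mm → 0.00899 m
ΔT_a = T_lim − T_in = 303.5 °C − 240.2 °C = 63.3 K
Invert ΔT = ηγ̇²t_res/(ρcp) for γ̇: γ̇_max² = ΔT_a ρ cp / (η t_res) = 63.3·1048·2075 / (4192·55.4928) = 591.732 s⁻²
γ̇_max = sqrt(591.732) = 24.3255 s⁻¹
Solve γ̇ = πDN/h for N: N_max = γ̇_max·h/(π·D) = 24.3255 × 0.00899 / (π × 0.1452) = 0.479408 rev/s = 28.7645 rpm

value=28.76 rpm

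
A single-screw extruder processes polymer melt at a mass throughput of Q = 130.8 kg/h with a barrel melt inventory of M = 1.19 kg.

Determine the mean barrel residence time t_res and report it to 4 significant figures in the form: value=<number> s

Throughput in SI: Q_s = 130.8 kg/h ÷ 3600 s/h = 0.0363333 kg/s
t_res = M / Q_s = 1.19 ÷ 0.0363333 = 32.7523 s

value=32.75 s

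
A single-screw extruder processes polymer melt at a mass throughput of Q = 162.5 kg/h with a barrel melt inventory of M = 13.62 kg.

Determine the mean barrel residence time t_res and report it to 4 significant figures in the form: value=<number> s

value=301.7 s

Q_s = Q / 3600 = 162.5 / 3600 = 0.0451389 kg/s
Mean residence time: t_res = M/Q_s = 13.62 kg / 0.0451389 kg/s = 301.735 s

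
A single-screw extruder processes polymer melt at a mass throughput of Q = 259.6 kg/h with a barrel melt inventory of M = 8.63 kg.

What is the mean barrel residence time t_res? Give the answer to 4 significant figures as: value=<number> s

value=119.7 s

Throughput in SI: Q_s = 259.6 kg/h ÷ 3600 s/h = 0.0721111 kg/s
Mean residence time: t_res = M/Q_s = 8.63 kg / 0.0721111 kg/s = 119.676 s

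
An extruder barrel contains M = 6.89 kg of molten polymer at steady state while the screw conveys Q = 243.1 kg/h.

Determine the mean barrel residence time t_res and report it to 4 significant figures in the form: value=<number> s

Convert throughput: Q = 243.1 kg/h = 243.1/3600 = 0.0675278 kg/s
Mean residence time: t_res = M/Q_s = 6.89 kg / 0.0675278 kg/s = 102.032 s

value=102.0 s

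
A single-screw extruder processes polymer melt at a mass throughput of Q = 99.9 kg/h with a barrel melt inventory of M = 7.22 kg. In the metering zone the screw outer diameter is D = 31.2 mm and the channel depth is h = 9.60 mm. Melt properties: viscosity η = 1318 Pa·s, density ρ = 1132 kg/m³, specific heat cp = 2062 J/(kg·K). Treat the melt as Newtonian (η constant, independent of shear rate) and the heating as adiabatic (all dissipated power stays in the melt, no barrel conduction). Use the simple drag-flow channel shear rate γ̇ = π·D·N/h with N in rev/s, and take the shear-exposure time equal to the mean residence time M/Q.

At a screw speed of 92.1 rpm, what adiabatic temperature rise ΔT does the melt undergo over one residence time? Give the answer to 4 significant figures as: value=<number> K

value=36.09 K

Convert throughput: Q = 99.9 kg/h = 99.9/3600 = 0.02775 kg/s
t_res = M / Q_s = 7.22 ÷ 0.02775 = 260.18 s
Geometry in metres: D = 31.2 mm → 0.0312 m, h = 9.60 mm → 0.0096 m; screw speed N = 92.1 rpm = 1.535 rev/s
γ̇ = π·D·N / h = π · 0.0312 · 1.535 / 0.0096 = 15.6726 s⁻¹
ΔT = η·γ̇²·t_res/(ρ·cp) = [1318 × 15.6726² × 260.18] / [1132 × 2062] = 36.0859 K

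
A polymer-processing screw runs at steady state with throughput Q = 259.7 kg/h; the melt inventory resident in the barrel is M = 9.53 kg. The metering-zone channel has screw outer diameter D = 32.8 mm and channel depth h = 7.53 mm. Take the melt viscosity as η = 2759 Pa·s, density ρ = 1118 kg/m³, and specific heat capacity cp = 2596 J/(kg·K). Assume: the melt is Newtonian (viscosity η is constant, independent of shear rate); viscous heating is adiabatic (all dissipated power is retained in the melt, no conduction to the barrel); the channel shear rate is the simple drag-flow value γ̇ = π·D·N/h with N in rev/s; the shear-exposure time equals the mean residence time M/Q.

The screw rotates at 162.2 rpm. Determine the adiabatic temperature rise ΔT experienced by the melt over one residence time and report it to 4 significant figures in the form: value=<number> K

value=171.9 K

Q_s = Q / 3600 = 259.7 / 3600 = 0.0721389 kg/s
t_res = M / Q_s = 9.53 ÷ 0.0721389 = 132.106 s
Convert to SI: D = 0.0328 m, h = 0.00753 m, N = 162.2/60 = 2.70333 rev/s
γ̇ = π D N / h = (π)(0.0328)(2.70333) / 0.00753 = 36.9937 s⁻¹
ΔT = η·γ̇²·t_res / (ρ·cp) = 2759 · (36.9937)² · 132.106 / (1118 · 2596) = 171.864 K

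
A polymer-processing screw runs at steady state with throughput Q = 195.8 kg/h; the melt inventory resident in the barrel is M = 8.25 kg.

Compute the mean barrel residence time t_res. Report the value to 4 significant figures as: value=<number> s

value=151.7 s

Convert throughput: Q = 195.8 kg/h = 195.8/3600 = 0.0543889 kg/s
t_res = M / Q_s = 8.25 / 0.0543889 = 151.685 s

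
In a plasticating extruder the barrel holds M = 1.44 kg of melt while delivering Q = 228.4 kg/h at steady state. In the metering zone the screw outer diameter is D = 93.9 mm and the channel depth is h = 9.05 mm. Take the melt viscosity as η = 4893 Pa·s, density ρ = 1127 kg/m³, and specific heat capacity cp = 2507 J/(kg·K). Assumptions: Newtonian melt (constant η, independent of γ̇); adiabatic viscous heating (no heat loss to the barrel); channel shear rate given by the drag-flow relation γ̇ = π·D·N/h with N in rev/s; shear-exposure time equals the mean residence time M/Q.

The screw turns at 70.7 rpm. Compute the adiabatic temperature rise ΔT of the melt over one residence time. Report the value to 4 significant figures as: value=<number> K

value=57.99 K

Convert throughput: Q = 228.4 kg/h = 228.4/3600 = 0.0634444 kg/s
t_res = M / Q_s = 1.44 / 0.0634444 = 22.697 s
Geometry in metres: D = 93.9 mm → 0.0939 m, h = 9.05 mm → 0.00905 m; screw speed N = 70.7 rpm = 1.17833 rev/s
γ̇ = π·D·N / h = π · 0.0939 · 1.17833 / 0.00905 = 38.4092 s⁻¹
ΔT = η·γ̇²·t_res/(ρ·cp) = [4893 × 38.4092² × 22.697] / [1127 × 2507] = 57.9877 K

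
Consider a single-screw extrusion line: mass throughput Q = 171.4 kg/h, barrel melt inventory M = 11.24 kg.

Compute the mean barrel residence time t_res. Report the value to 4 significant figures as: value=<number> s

value=236.1 s

Convert throughput: Q = 171.4 kg/h = 171.4/3600 = 0.0476111 kg/s
t_res = M / Q_s = 11.24 ÷ 0.0476111 = 236.079 s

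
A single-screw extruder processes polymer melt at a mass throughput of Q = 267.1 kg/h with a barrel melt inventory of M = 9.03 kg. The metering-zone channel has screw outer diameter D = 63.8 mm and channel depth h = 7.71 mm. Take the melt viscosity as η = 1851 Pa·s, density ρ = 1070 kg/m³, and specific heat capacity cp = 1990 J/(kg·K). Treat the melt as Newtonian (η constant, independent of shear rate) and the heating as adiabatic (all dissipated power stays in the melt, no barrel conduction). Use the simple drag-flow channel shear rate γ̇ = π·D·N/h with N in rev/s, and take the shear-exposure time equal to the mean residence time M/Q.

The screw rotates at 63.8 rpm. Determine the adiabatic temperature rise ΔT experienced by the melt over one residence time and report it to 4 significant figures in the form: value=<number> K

Throughput in SI: Q_s = 267.1 kg/h ÷ 3600 s/h = 0.0741944 kg/s
Mean residence time: t_res = M/Q_s = 9.03 kg / 0.0741944 kg/s = 121.707 s
Geometry in metres: D = 63.8 mm → 0.0638 m, h = 7.71 mm → 0.00771 m; screw speed N = 63.8 rpm = 1.06333 rev/s
γ̇ = π D N / h = (π)(0.0638)(1.06333) / 0.00771 = 27.643 s⁻¹
ΔT = η·γ̇²·t_res/(ρ·cp) = [1851 × 27.643² × 121.707] / [1070 × 1990] = 80.8457 K

value=80.85 K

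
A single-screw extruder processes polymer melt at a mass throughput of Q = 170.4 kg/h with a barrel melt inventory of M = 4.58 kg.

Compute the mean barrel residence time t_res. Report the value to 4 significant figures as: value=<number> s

Convert throughput: Q = 170.4 kg/h = 170.4/3600 = 0.0473333 kg/s
t_res = M / Q_s = 4.58 ÷ 0.0473333 = 96.7606 s

value=96.76 s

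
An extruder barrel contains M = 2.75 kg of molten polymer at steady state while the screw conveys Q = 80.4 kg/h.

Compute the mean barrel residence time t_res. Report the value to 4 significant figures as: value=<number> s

value=123.1 s

Throughput in SI: Q_s = 80.4 kg/h ÷ 3600 s/h = 0.0223333 kg/s
t_res = M / Q_s = 2.75 / 0.0223333 = 123.134 s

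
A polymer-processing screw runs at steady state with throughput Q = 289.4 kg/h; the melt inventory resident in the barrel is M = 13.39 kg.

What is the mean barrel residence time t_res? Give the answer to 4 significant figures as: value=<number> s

Convert throughput: Q = 289.4 kg/h = 289.4/3600 = 0.0803889 kg/s
Mean residence time: t_res = M/Q_s = 13.39 kg / 0.0803889 kg/s = 166.565 s

value=166.6 s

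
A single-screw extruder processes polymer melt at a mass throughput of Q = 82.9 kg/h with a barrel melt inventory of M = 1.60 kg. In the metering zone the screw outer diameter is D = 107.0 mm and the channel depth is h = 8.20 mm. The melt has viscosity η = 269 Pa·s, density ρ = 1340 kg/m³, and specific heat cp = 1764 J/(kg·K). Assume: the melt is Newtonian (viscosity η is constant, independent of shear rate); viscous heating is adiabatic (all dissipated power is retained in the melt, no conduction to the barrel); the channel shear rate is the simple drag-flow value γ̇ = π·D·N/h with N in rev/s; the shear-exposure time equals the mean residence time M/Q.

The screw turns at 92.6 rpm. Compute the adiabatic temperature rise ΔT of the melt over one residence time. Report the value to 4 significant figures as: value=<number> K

Throughput in SI: Q_s = 82.9 kg/h ÷ 3600 s/h = 0.0230278 kg/s
t_res = M / Q_s = 1.60 / 0.0230278 = 69.4813 s
D = 107.0 mm = 0.107 m;  h = 8.20 mm = 0.0082 m;  N = 92.6 rpm / 60 = 1.54333 rev/s
γ̇ = π·D·N / h = π · 0.107 · 1.54333 / 0.0082 = 63.2673 s⁻¹
Adiabatic rise: ΔT = η γ̇² t_res / (ρ cp) = 269·(63.2673)²·69.4813 / (1340·1764) = 31.6502 K

value=31.65 K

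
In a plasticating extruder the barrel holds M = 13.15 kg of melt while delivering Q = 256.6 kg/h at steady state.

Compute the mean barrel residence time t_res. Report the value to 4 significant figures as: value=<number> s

value=184.5 s

Q_s = Q / 3600 = 256.6 / 3600 = 0.0712778 kg/s
t_res = M / Q_s = 13.15 ÷ 0.0712778 = 184.489 s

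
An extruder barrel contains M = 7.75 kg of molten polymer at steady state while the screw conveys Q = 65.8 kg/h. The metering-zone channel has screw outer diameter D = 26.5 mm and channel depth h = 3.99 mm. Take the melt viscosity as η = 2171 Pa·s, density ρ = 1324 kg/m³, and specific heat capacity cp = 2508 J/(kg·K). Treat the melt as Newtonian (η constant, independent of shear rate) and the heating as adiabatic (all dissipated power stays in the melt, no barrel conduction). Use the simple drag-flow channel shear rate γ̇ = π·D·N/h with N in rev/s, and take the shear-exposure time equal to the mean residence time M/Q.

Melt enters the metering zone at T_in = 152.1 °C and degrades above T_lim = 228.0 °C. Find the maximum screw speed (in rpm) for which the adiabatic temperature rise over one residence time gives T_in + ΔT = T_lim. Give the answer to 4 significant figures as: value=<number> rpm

value=47.58 rpm

Convert throughput: Q = 65.8 kg/h = 65.8/3600 = 0.0182778 kg/s
t_res = M / Q_s = 7.75 / 0.0182778 = 424.012 s
Geometry in SI: D = 26.5 mm → 0.0265 m, h = 3.99 mm → 0.00399 m
ΔT_a = T_lim − T_in = 228.0 °C − 152.1 °C = 75.9 K
Invert ΔT = ηγ̇²t_res/(ρcp) for γ̇: γ̇_max² = ΔT_a ρ cp / (η t_res) = 75.9·1324·2508 / (2171·424.012) = 273.791 s⁻²
γ̇_max = √273.791 = 16.5466 s⁻¹
Solve γ̇ = πDN/h for N: N_max = γ̇_max·h/(π·D) = 16.5466 × 0.00399 / (π × 0.0265) = 0.793025 rev/s = 47.5815 rpm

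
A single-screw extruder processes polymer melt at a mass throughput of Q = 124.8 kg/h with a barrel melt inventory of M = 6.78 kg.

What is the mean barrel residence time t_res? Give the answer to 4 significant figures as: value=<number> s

Convert throughput: Q = 124.8 kg/h = 124.8/3600 = 0.0346667 kg/s
t_res = M / Q_s = 6.78 ÷ 0.0346667 = 195.577 s

value=195.6 s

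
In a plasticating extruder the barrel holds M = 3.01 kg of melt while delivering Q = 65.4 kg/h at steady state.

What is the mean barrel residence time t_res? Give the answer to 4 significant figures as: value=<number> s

Throughput in SI: Q_s = 65.4 kg/h ÷ 3600 s/h = 0.0181667 kg/s
t_res = M / Q_s = 3.01 / 0.0181667 = 165.688 s

value=165.7 s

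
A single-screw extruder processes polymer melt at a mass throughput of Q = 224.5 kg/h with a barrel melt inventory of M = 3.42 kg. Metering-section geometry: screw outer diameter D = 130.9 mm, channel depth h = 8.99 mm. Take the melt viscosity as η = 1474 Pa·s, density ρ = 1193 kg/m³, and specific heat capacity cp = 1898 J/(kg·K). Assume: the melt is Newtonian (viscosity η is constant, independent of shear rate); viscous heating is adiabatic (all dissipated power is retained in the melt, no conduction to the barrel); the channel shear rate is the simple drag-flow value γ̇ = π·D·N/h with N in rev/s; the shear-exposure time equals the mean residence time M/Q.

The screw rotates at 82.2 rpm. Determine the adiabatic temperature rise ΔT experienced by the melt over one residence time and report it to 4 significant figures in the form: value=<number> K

Q_s = Q / 3600 = 224.5 / 3600 = 0.0623611 kg/s
Mean residence time: t_res = M/Q_s = 3.42 kg / 0.0623611 kg/s = 54.8419 s
Geometry in metres: D = 130.9 mm → 0.1309 m, h = 8.99 mm → 0.00899 m; screw speed N = 82.2 rpm = 1.37 rev/s
γ̇ = π·D·N / h = π · 0.1309 · 1.37 / 0.00899 = 62.6687 s⁻¹
ΔT = η·γ̇²·t_res / (ρ·cp) = 1474 · (62.6687)² · 54.8419 / (1193 · 1898) = 140.208 K

value=140.2 K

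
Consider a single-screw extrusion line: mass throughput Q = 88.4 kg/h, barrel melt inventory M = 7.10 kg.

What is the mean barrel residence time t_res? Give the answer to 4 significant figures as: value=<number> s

value=289.1 s

Q_s = Q / 3600 = 88.4 / 3600 = 0.0245556 kg/s
t_res = M / Q_s = 7.10 ÷ 0.0245556 = 289.14 s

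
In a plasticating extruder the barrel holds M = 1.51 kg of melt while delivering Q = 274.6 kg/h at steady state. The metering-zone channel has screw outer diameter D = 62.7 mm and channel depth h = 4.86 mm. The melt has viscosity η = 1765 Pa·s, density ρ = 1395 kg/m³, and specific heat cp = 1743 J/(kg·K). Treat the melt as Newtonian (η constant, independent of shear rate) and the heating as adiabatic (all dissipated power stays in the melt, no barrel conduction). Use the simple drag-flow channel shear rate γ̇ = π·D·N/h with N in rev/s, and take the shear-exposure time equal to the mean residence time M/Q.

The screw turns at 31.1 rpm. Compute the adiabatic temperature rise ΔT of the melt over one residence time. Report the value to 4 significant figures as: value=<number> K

Convert throughput: Q = 274.6 kg/h = 274.6/3600 = 0.0762778 kg/s
t_res = M / Q_s = 1.51 ÷ 0.0762778 = 19.7961 s
Convert to SI: D = 0.0627 m, h = 0.00486 m, N = 31.1/60 = 0.518333 rev/s
γ̇ = π·D·N / h = π · 0.0627 · 0.518333 / 0.00486 = 21.0083 s⁻¹
ΔT = η·γ̇²·t_res / (ρ·cp) = 1765 · (21.0083)² · 19.7961 / (1395 · 1743) = 6.34209 K

value=6.342 K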